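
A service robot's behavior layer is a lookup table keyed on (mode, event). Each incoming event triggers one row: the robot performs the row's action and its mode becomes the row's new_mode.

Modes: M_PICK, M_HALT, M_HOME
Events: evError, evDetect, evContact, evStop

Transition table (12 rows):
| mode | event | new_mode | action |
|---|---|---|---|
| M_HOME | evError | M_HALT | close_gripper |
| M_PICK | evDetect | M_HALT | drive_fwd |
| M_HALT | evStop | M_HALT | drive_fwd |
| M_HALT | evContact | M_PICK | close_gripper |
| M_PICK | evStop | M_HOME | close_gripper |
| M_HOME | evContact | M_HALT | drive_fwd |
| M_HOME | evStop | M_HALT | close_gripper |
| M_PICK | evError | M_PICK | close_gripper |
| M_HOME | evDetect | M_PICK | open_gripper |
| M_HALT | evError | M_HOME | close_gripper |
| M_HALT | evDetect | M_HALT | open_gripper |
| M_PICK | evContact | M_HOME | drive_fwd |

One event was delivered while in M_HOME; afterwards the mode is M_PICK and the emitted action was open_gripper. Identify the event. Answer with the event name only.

try evError: (M_HOME, evError) → (M_HALT, close_gripper)
try evDetect: (M_HOME, evDetect) → (M_PICK, open_gripper)  ← matches
try evContact: (M_HOME, evContact) → (M_HALT, drive_fwd)
try evStop: (M_HOME, evStop) → (M_HALT, close_gripper)

evDetect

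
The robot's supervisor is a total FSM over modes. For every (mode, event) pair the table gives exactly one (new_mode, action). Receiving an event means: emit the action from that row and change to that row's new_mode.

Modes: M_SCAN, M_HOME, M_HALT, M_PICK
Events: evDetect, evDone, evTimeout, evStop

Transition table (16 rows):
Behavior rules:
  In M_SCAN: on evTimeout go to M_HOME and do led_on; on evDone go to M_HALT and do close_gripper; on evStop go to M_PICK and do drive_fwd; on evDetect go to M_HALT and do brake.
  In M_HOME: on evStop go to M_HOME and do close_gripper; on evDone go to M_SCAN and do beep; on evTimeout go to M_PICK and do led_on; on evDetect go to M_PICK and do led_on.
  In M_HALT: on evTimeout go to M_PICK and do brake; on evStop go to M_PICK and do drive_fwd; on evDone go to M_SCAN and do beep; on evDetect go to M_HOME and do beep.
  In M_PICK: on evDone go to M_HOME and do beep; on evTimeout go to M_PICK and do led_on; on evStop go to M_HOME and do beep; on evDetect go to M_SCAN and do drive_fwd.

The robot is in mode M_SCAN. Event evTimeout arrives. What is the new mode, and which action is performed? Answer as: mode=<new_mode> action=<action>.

mode=M_HOME action=led_on

current mode = M_SCAN; filter table to that mode:
  (M_SCAN, evTimeout) → (M_HOME, led_on)  ← event matches
  (M_SCAN, evDone) → (M_HALT, close_gripper)
  (M_SCAN, evStop) → (M_PICK, drive_fwd)
  (M_SCAN, evDetect) → (M_HALT, brake)
event = evTimeout selects (M_HOME, led_on)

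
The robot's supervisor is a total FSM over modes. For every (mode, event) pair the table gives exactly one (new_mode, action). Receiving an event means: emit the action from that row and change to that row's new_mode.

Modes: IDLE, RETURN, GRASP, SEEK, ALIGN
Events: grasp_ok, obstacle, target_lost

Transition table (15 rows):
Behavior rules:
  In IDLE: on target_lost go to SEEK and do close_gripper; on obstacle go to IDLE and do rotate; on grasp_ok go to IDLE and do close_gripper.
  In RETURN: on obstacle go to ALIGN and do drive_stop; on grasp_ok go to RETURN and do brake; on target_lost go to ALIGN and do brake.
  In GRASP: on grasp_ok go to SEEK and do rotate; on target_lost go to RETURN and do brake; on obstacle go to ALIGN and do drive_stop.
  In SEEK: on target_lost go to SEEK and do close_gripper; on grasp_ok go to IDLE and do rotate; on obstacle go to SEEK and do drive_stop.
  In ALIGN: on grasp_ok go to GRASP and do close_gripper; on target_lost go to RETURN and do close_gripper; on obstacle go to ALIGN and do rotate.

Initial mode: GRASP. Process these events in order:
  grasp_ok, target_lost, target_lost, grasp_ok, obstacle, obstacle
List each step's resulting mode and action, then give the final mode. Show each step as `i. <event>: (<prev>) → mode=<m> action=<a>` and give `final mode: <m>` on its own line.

final mode: IDLE

1. grasp_ok: (GRASP) → mode=SEEK action=rotate
2. target_lost: (SEEK) → mode=SEEK action=close_gripper
3. target_lost: (SEEK) → mode=SEEK action=close_gripper
4. grasp_ok: (SEEK) → mode=IDLE action=rotate
5. obstacle: (IDLE) → mode=IDLE action=rotate
6. obstacle: (IDLE) → mode=IDLE action=rotate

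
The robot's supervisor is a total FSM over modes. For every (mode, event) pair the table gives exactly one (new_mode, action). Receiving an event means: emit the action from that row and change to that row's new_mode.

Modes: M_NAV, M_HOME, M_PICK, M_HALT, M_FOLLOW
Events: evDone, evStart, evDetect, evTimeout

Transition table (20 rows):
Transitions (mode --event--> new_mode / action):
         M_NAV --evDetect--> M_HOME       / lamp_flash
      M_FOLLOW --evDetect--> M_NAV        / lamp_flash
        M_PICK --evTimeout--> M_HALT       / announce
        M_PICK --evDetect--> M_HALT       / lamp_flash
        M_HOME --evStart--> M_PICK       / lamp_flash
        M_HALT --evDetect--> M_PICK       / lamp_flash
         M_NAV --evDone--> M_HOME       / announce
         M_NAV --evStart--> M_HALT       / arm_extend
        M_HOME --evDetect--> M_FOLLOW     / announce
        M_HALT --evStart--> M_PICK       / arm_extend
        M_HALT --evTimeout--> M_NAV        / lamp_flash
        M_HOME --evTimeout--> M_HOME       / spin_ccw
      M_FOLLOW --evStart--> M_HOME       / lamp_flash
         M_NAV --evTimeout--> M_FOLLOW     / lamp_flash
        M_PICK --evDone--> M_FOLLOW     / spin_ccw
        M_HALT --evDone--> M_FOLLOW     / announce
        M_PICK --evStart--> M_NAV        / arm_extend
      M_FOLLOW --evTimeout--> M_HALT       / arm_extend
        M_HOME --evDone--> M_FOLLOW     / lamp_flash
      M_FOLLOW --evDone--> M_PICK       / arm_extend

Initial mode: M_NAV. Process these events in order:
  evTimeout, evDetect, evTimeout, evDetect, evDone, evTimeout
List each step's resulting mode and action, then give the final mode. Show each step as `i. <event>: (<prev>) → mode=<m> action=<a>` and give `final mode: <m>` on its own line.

final mode: M_HOME

1. evTimeout: (M_NAV) → mode=M_FOLLOW action=lamp_flash
2. evDetect: (M_FOLLOW) → mode=M_NAV action=lamp_flash
3. evTimeout: (M_NAV) → mode=M_FOLLOW action=lamp_flash
4. evDetect: (M_FOLLOW) → mode=M_NAV action=lamp_flash
5. evDone: (M_NAV) → mode=M_HOME action=announce
6. evTimeout: (M_HOME) → mode=M_HOME action=spin_ccw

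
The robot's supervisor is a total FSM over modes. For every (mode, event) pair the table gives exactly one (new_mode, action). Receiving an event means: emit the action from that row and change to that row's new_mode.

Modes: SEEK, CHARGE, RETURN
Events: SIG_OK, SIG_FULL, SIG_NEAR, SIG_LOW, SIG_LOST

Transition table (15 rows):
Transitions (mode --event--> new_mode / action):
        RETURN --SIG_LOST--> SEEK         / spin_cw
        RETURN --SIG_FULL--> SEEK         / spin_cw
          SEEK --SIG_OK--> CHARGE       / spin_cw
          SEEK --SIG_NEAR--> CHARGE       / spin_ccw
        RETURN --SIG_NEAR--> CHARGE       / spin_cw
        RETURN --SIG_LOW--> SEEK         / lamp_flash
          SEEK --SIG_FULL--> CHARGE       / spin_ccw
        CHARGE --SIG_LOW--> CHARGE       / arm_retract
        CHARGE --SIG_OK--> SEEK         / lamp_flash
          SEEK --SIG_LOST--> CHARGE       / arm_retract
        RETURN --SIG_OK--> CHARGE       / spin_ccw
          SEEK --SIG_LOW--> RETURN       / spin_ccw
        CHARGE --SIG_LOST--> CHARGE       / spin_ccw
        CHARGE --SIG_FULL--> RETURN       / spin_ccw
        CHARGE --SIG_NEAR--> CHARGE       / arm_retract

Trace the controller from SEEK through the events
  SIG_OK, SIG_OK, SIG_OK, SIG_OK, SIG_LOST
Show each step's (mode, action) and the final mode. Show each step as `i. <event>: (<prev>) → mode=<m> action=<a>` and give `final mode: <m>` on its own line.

1. SIG_OK: (SEEK) → mode=CHARGE action=spin_cw
2. SIG_OK: (CHARGE) → mode=SEEK action=lamp_flash
3. SIG_OK: (SEEK) → mode=CHARGE action=spin_cw
4. SIG_OK: (CHARGE) → mode=SEEK action=lamp_flash
5. SIG_LOST: (SEEK) → mode=CHARGE action=arm_retract

final mode: CHARGE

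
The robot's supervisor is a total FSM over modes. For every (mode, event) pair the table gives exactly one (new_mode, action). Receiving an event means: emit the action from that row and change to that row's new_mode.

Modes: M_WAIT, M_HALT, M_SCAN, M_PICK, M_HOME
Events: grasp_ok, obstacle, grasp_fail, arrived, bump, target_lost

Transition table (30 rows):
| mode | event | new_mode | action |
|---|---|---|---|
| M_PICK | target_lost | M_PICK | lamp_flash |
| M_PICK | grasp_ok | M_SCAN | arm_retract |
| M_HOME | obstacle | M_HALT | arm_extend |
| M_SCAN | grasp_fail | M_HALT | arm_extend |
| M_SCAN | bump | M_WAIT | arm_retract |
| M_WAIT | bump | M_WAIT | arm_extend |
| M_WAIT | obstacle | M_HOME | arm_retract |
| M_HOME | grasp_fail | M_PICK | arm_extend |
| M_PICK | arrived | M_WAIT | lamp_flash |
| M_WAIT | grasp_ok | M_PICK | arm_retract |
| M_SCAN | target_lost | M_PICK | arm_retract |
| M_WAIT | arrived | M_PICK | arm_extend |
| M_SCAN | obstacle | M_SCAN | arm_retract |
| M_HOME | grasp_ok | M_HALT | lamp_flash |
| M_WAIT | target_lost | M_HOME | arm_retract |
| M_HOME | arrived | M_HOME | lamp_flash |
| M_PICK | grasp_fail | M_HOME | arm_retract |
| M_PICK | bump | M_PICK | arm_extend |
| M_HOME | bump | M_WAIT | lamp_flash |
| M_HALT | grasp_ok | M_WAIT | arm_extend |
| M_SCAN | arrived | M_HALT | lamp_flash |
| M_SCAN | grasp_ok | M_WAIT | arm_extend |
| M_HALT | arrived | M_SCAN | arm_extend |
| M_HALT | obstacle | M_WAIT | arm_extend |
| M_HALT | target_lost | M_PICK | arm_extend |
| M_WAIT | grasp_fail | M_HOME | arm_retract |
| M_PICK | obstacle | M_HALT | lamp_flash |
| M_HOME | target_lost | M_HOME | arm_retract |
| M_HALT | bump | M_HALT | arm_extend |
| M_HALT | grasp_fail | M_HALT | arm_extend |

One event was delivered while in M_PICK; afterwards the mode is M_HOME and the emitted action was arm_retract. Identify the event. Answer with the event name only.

grasp_fail

try grasp_ok: (M_PICK, grasp_ok) → (M_SCAN, arm_retract)
try obstacle: (M_PICK, obstacle) → (M_HALT, lamp_flash)
try grasp_fail: (M_PICK, grasp_fail) → (M_HOME, arm_retract)  ← matches
try arrived: (M_PICK, arrived) → (M_WAIT, lamp_flash)
try bump: (M_PICK, bump) → (M_PICK, arm_extend)
try target_lost: (M_PICK, target_lost) → (M_PICK, lamp_flash)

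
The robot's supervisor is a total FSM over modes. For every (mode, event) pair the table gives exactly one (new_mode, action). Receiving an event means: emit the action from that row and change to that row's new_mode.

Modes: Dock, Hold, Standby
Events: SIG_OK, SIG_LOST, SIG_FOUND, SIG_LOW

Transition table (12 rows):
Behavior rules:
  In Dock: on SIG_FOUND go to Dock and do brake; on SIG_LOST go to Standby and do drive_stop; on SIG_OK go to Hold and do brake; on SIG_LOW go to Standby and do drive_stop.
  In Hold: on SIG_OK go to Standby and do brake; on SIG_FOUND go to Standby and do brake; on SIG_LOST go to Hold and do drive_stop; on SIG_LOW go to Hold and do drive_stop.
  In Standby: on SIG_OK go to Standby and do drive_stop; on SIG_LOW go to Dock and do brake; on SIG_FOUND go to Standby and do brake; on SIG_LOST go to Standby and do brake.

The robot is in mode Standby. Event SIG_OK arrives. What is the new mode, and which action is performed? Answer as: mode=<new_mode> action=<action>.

current mode = Standby; filter table to that mode:
  (Standby, SIG_OK) → (Standby, drive_stop)  ← event matches
  (Standby, SIG_LOW) → (Dock, brake)
  (Standby, SIG_FOUND) → (Standby, brake)
  (Standby, SIG_LOST) → (Standby, brake)
event = SIG_OK selects (Standby, drive_stop)

mode=Standby action=drive_stop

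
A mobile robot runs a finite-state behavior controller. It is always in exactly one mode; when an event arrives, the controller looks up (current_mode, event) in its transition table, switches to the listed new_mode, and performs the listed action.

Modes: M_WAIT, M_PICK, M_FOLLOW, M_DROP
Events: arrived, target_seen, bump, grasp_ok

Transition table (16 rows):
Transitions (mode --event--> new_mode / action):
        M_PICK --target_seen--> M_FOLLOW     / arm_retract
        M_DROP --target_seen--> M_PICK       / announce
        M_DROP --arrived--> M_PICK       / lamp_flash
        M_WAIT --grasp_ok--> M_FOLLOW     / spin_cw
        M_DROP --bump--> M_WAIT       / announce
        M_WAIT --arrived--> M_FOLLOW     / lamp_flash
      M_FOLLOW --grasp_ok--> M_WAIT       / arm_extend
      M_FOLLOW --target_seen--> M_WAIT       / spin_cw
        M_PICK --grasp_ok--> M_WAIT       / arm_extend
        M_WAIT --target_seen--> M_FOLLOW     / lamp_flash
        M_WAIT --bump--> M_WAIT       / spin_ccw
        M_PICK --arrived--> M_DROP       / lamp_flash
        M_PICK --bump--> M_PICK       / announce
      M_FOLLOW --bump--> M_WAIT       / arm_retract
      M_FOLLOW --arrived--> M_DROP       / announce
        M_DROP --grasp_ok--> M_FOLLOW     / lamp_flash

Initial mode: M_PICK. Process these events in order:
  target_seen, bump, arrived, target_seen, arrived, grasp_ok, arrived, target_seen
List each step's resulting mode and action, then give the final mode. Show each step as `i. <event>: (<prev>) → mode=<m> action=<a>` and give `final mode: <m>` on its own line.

final mode: M_WAIT

1. target_seen: (M_PICK) → mode=M_FOLLOW action=arm_retract
2. bump: (M_FOLLOW) → mode=M_WAIT action=arm_retract
3. arrived: (M_WAIT) → mode=M_FOLLOW action=lamp_flash
4. target_seen: (M_FOLLOW) → mode=M_WAIT action=spin_cw
5. arrived: (M_WAIT) → mode=M_FOLLOW action=lamp_flash
6. grasp_ok: (M_FOLLOW) → mode=M_WAIT action=arm_extend
7. arrived: (M_WAIT) → mode=M_FOLLOW action=lamp_flash
8. target_seen: (M_FOLLOW) → mode=M_WAIT action=spin_cw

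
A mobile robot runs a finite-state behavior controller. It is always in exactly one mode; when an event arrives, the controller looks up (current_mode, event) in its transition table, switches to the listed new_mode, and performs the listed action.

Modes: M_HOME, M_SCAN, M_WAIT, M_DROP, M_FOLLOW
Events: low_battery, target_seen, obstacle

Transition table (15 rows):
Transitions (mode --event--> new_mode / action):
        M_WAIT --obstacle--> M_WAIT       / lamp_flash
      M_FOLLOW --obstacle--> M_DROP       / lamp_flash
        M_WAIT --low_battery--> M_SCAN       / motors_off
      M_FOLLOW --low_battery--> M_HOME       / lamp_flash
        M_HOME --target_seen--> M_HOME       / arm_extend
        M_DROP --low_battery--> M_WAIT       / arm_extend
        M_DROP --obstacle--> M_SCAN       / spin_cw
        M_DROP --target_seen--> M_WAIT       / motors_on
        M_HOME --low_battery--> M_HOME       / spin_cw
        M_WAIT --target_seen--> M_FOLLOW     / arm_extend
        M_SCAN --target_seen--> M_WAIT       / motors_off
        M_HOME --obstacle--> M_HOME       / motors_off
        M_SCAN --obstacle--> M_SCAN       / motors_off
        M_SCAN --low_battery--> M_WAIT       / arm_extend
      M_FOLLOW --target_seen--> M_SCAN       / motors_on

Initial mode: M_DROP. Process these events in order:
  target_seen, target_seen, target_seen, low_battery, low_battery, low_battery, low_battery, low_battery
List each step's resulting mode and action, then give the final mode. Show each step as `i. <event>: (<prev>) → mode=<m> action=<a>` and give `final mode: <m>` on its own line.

final mode: M_WAIT

1. target_seen: (M_DROP) → mode=M_WAIT action=motors_on
2. target_seen: (M_WAIT) → mode=M_FOLLOW action=arm_extend
3. target_seen: (M_FOLLOW) → mode=M_SCAN action=motors_on
4. low_battery: (M_SCAN) → mode=M_WAIT action=arm_extend
5. low_battery: (M_WAIT) → mode=M_SCAN action=motors_off
6. low_battery: (M_SCAN) → mode=M_WAIT action=arm_extend
7. low_battery: (M_WAIT) → mode=M_SCAN action=motors_off
8. low_battery: (M_SCAN) → mode=M_WAIT action=arm_extend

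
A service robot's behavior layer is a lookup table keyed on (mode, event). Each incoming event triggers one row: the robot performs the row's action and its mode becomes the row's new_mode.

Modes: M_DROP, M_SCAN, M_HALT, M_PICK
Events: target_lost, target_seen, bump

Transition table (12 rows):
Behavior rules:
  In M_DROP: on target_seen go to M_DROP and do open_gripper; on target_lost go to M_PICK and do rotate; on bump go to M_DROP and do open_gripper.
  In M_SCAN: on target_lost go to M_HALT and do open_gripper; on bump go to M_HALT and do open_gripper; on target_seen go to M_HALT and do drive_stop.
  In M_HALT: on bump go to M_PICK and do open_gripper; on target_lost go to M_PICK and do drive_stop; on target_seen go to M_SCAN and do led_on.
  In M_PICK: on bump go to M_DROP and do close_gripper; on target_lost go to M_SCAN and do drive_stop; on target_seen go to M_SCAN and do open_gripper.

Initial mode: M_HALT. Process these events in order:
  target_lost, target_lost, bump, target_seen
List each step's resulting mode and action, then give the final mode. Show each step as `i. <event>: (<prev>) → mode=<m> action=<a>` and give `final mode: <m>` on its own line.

1. target_lost: (M_HALT) → mode=M_PICK action=drive_stop
2. target_lost: (M_PICK) → mode=M_SCAN action=drive_stop
3. bump: (M_SCAN) → mode=M_HALT action=open_gripper
4. target_seen: (M_HALT) → mode=M_SCAN action=led_on

final mode: M_SCAN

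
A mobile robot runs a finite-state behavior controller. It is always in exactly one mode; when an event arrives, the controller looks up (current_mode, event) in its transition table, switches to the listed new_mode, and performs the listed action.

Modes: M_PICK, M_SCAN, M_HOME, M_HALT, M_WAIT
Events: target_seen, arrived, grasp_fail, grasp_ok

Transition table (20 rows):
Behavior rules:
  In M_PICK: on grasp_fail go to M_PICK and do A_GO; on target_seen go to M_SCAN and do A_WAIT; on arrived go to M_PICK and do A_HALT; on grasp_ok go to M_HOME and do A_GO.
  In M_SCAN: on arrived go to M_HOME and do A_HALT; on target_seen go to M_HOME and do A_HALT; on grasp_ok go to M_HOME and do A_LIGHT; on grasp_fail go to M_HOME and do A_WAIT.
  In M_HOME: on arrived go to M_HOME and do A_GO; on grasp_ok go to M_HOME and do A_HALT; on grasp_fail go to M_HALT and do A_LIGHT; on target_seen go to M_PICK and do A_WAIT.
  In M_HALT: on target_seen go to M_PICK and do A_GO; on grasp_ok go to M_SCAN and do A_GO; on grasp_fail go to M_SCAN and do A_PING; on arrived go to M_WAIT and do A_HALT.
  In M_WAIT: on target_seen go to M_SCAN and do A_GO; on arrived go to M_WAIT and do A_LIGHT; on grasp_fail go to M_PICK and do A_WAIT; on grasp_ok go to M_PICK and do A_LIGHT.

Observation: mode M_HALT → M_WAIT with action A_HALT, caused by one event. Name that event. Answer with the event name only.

arrived

try target_seen: (M_HALT, target_seen) → (M_PICK, A_GO)
try arrived: (M_HALT, arrived) → (M_WAIT, A_HALT)  ← matches
try grasp_fail: (M_HALT, grasp_fail) → (M_SCAN, A_PING)
try grasp_ok: (M_HALT, grasp_ok) → (M_SCAN, A_GO)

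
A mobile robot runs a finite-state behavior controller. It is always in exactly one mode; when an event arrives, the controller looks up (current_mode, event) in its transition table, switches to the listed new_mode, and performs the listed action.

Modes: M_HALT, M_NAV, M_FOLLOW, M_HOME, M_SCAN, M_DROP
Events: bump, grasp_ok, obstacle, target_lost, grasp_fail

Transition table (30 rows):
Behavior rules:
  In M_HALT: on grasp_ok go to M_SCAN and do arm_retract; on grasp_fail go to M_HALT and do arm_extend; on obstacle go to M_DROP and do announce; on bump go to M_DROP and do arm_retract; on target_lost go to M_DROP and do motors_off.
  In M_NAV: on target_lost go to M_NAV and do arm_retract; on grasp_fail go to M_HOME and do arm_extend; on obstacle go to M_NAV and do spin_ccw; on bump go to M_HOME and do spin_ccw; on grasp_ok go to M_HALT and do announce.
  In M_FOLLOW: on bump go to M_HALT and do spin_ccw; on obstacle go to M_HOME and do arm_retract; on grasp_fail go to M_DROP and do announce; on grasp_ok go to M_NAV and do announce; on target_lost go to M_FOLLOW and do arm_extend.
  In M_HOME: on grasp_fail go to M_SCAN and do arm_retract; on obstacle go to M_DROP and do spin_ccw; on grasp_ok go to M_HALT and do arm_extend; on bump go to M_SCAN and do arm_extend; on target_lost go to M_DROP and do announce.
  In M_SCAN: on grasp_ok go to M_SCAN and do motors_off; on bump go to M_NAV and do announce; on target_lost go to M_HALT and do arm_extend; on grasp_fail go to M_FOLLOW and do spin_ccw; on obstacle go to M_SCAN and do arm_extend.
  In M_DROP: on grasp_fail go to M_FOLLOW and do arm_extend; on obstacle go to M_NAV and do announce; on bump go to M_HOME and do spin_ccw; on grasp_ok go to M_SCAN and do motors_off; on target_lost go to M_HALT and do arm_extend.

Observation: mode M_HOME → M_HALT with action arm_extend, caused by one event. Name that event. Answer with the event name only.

try bump: (M_HOME, bump) → (M_SCAN, arm_extend)
try grasp_ok: (M_HOME, grasp_ok) → (M_HALT, arm_extend)  ← matches
try obstacle: (M_HOME, obstacle) → (M_DROP, spin_ccw)
try target_lost: (M_HOME, target_lost) → (M_DROP, announce)
try grasp_fail: (M_HOME, grasp_fail) → (M_SCAN, arm_retract)

grasp_ok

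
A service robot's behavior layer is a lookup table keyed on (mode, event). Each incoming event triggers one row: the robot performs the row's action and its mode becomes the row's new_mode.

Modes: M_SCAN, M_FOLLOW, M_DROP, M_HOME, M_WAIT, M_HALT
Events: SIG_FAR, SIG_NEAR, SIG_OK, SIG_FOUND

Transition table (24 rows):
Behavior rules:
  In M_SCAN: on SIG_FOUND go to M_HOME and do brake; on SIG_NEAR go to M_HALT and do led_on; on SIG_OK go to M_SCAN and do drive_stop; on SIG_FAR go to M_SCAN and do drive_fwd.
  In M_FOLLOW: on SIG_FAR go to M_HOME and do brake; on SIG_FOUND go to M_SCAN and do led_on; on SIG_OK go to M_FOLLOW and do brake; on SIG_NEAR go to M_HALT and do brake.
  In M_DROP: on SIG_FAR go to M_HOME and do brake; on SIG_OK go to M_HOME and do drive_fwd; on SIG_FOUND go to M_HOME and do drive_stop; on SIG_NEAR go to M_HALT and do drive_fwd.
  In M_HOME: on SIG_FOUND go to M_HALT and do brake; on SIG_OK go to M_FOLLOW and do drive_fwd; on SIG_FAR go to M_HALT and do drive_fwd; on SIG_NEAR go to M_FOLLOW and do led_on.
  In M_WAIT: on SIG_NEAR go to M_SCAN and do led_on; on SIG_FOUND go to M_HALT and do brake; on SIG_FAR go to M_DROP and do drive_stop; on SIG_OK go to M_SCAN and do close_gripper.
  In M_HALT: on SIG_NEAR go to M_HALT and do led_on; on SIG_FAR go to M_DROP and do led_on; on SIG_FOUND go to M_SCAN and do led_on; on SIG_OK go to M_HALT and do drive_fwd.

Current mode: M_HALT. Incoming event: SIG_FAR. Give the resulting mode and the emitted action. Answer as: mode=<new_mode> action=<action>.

mode=M_DROP action=led_on

current mode = M_HALT; filter table to that mode:
  (M_HALT, SIG_NEAR) → (M_HALT, led_on)
  (M_HALT, SIG_FAR) → (M_DROP, led_on)  ← event matches
  (M_HALT, SIG_FOUND) → (M_SCAN, led_on)
  (M_HALT, SIG_OK) → (M_HALT, drive_fwd)
event = SIG_FAR selects (M_DROP, led_on)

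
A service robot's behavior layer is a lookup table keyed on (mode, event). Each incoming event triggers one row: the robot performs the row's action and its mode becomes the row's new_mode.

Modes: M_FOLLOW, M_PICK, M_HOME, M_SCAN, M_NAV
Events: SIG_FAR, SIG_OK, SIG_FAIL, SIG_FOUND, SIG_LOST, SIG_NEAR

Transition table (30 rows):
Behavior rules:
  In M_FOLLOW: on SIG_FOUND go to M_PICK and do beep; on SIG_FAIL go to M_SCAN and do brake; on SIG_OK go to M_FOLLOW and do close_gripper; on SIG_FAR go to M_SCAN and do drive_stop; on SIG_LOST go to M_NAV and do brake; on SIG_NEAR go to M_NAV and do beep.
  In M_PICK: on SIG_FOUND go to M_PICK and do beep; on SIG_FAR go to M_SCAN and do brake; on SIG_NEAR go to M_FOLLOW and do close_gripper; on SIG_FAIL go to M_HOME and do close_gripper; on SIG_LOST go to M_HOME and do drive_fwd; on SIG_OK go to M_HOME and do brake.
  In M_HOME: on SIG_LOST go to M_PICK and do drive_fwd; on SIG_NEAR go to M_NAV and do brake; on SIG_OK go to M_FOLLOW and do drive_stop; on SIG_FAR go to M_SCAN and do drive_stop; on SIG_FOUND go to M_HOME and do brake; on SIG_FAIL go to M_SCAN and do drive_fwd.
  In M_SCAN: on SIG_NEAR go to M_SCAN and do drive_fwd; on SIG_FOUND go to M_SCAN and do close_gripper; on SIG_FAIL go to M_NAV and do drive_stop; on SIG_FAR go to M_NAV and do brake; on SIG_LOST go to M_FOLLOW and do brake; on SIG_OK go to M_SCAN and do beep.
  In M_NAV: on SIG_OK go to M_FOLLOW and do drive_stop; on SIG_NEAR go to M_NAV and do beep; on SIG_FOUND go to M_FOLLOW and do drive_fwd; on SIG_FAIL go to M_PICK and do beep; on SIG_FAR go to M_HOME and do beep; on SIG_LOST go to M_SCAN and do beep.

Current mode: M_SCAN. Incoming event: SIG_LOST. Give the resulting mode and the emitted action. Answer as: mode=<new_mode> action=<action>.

mode=M_FOLLOW action=brake

current mode = M_SCAN; filter table to that mode:
  (M_SCAN, SIG_NEAR) → (M_SCAN, drive_fwd)
  (M_SCAN, SIG_FOUND) → (M_SCAN, close_gripper)
  (M_SCAN, SIG_FAIL) → (M_NAV, drive_stop)
  (M_SCAN, SIG_FAR) → (M_NAV, brake)
  (M_SCAN, SIG_LOST) → (M_FOLLOW, brake)  ← event matches
  (M_SCAN, SIG_OK) → (M_SCAN, beep)
event = SIG_LOST selects (M_FOLLOW, brake)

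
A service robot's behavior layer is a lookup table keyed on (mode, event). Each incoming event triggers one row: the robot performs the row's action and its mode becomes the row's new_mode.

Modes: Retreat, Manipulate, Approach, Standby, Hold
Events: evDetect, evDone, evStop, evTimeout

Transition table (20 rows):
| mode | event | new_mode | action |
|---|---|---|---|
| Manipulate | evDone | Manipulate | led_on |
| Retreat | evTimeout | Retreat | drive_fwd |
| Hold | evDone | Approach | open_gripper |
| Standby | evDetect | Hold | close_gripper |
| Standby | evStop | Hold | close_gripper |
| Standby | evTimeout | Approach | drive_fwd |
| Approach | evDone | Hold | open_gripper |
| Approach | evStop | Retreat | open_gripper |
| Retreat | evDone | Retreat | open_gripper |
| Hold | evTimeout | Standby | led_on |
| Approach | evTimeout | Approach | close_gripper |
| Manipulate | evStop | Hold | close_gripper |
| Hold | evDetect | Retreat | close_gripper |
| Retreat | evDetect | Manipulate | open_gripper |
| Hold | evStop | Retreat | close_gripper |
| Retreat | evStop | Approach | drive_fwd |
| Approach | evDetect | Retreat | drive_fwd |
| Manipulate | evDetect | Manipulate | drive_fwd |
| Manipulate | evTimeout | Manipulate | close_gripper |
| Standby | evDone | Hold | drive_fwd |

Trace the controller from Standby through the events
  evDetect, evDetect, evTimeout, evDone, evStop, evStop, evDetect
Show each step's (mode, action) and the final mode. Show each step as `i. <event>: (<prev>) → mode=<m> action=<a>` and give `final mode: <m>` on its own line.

1. evDetect: (Standby) → mode=Hold action=close_gripper
2. evDetect: (Hold) → mode=Retreat action=close_gripper
3. evTimeout: (Retreat) → mode=Retreat action=drive_fwd
4. evDone: (Retreat) → mode=Retreat action=open_gripper
5. evStop: (Retreat) → mode=Approach action=drive_fwd
6. evStop: (Approach) → mode=Retreat action=open_gripper
7. evDetect: (Retreat) → mode=Manipulate action=open_gripper

final mode: Manipulate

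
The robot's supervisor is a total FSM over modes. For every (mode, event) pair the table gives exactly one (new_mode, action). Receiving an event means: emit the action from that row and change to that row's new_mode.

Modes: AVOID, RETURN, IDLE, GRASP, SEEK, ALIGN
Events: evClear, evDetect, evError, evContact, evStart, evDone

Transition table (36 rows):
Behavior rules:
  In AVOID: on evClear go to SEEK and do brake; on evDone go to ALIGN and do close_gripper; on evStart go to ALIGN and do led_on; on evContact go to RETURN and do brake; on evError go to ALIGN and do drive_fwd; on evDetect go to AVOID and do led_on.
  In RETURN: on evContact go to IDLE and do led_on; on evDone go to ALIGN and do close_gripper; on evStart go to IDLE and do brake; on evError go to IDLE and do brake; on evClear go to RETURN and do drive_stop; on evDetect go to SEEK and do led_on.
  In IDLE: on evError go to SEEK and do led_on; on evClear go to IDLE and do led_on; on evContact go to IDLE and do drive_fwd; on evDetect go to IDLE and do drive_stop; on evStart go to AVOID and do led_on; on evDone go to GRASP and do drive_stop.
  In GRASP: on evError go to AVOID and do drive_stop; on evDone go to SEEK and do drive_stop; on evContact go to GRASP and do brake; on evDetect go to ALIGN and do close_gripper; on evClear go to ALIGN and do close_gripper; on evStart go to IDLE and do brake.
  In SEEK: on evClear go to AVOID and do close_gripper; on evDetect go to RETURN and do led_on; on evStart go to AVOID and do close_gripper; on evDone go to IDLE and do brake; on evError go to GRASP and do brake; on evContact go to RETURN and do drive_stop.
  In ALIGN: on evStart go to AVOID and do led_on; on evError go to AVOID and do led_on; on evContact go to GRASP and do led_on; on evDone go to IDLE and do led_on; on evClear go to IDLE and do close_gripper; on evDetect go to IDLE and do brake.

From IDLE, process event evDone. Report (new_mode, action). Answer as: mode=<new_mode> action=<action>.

mode=GRASP action=drive_stop

current mode = IDLE; filter table to that mode:
  (IDLE, evError) → (SEEK, led_on)
  (IDLE, evClear) → (IDLE, led_on)
  (IDLE, evContact) → (IDLE, drive_fwd)
  (IDLE, evDetect) → (IDLE, drive_stop)
  (IDLE, evStart) → (AVOID, led_on)
  (IDLE, evDone) → (GRASP, drive_stop)  ← event matches
event = evDone selects (GRASP, drive_stop)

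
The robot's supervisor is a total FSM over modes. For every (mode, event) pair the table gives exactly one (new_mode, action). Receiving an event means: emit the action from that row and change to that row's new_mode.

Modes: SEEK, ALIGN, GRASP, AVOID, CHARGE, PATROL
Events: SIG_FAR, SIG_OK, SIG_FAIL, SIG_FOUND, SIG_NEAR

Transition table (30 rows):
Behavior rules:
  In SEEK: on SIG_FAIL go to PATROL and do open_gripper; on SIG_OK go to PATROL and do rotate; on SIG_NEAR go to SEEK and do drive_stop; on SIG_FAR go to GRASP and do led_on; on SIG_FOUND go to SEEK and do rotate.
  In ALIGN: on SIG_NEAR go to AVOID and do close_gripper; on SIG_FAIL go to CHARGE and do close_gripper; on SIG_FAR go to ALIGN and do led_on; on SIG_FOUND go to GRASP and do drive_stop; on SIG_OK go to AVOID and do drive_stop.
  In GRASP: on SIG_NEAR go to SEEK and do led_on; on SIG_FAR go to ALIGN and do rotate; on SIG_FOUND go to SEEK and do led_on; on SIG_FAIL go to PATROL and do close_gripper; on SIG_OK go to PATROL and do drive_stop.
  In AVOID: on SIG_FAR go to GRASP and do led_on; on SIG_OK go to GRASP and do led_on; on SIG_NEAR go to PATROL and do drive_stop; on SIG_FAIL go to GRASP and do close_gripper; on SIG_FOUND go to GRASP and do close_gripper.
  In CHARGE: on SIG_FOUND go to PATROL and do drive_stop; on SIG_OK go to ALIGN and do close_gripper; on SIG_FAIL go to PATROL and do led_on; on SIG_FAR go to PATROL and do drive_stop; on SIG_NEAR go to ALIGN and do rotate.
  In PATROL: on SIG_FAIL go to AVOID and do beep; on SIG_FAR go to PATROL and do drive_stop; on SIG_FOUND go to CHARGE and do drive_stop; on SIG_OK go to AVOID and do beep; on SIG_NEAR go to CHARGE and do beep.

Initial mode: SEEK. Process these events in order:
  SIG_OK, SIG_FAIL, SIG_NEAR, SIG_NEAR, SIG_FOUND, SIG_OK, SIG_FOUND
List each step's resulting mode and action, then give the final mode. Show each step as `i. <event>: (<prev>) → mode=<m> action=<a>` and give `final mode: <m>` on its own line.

1. SIG_OK: (SEEK) → mode=PATROL action=rotate
2. SIG_FAIL: (PATROL) → mode=AVOID action=beep
3. SIG_NEAR: (AVOID) → mode=PATROL action=drive_stop
4. SIG_NEAR: (PATROL) → mode=CHARGE action=beep
5. SIG_FOUND: (CHARGE) → mode=PATROL action=drive_stop
6. SIG_OK: (PATROL) → mode=AVOID action=beep
7. SIG_FOUND: (AVOID) → mode=GRASP action=close_gripper

final mode: GRASP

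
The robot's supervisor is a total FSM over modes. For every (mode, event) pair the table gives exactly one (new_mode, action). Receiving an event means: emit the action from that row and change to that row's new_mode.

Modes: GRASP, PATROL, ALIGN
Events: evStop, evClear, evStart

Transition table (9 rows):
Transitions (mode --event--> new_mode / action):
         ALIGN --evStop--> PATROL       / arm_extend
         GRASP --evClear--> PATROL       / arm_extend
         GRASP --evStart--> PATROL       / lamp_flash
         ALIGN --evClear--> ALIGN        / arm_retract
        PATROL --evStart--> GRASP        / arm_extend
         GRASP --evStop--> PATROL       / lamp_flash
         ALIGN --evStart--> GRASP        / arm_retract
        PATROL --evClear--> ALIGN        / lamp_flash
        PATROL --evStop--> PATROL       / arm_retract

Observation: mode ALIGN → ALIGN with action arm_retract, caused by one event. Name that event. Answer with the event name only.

evClear

try evStop: (ALIGN, evStop) → (PATROL, arm_extend)
try evClear: (ALIGN, evClear) → (ALIGN, arm_retract)  ← matches
try evStart: (ALIGN, evStart) → (GRASP, arm_retract)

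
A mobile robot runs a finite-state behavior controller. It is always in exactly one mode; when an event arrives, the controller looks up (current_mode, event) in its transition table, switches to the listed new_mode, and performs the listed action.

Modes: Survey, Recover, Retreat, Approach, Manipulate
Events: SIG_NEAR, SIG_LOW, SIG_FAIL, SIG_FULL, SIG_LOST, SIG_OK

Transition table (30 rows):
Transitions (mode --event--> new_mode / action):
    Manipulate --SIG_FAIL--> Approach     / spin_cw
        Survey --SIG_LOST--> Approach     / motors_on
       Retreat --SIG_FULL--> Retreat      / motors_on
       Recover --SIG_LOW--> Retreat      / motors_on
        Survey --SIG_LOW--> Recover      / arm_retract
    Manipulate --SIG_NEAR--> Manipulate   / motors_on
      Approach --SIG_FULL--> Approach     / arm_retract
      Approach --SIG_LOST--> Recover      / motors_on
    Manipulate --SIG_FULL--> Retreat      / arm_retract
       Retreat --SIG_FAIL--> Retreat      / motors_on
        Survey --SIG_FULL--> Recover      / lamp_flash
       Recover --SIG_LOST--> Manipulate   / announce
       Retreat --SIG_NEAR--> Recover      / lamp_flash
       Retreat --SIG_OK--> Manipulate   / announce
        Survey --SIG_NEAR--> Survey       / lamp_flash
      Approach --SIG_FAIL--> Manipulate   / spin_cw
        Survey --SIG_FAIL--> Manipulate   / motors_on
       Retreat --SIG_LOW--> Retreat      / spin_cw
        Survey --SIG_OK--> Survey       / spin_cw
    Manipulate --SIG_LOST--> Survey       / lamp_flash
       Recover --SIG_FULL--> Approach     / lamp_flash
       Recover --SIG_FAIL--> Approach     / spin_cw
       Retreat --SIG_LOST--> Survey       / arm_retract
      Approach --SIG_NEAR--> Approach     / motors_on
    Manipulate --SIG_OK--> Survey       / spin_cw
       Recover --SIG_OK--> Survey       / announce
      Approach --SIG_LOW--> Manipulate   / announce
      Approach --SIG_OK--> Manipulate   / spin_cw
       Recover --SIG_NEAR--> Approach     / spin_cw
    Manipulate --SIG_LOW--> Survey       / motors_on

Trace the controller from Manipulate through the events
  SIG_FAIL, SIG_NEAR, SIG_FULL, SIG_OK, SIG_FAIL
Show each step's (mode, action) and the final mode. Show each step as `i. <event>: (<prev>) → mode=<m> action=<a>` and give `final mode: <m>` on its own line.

1. SIG_FAIL: (Manipulate) → mode=Approach action=spin_cw
2. SIG_NEAR: (Approach) → mode=Approach action=motors_on
3. SIG_FULL: (Approach) → mode=Approach action=arm_retract
4. SIG_OK: (Approach) → mode=Manipulate action=spin_cw
5. SIG_FAIL: (Manipulate) → mode=Approach action=spin_cw

final mode: Approach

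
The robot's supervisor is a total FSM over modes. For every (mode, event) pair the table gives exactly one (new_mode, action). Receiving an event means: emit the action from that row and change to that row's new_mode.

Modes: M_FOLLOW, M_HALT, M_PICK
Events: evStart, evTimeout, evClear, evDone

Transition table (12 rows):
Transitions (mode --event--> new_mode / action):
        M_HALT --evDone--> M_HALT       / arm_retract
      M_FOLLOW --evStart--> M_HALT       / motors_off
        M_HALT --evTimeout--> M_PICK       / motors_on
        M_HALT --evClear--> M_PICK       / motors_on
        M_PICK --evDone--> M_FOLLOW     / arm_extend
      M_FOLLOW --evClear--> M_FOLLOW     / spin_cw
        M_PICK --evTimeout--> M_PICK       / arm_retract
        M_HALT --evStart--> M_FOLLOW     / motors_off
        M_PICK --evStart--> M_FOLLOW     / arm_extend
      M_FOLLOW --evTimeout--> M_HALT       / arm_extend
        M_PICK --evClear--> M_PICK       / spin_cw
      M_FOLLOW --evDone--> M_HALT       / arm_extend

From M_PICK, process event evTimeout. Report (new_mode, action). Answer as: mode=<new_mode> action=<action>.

mode=M_PICK action=arm_retract

current mode = M_PICK; filter table to that mode:
  (M_PICK, evDone) → (M_FOLLOW, arm_extend)
  (M_PICK, evTimeout) → (M_PICK, arm_retract)  ← event matches
  (M_PICK, evStart) → (M_FOLLOW, arm_extend)
  (M_PICK, evClear) → (M_PICK, spin_cw)
event = evTimeout selects (M_PICK, arm_retract)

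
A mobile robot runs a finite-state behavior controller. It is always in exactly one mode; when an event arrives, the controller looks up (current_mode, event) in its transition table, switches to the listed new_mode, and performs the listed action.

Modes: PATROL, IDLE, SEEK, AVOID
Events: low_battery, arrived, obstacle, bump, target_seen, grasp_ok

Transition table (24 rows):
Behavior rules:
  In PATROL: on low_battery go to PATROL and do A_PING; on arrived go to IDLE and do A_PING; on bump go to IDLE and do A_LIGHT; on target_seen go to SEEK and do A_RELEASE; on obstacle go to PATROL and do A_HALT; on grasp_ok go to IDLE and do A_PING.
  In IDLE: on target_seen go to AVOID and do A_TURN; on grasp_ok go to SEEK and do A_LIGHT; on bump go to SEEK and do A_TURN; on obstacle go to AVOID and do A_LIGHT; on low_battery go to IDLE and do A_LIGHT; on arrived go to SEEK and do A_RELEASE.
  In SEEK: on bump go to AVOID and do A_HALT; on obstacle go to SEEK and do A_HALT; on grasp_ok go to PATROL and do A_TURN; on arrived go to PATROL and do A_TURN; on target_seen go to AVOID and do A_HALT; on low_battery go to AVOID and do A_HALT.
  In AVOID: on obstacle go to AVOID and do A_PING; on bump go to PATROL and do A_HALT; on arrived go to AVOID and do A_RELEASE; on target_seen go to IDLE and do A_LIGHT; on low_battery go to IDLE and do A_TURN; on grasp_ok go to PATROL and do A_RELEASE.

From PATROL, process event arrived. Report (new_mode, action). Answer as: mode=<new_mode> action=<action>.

mode=IDLE action=A_PING

current mode = PATROL; filter table to that mode:
  (PATROL, low_battery) → (PATROL, A_PING)
  (PATROL, arrived) → (IDLE, A_PING)  ← event matches
  (PATROL, bump) → (IDLE, A_LIGHT)
  (PATROL, target_seen) → (SEEK, A_RELEASE)
  (PATROL, obstacle) → (PATROL, A_HALT)
  (PATROL, grasp_ok) → (IDLE, A_PING)
event = arrived selects (IDLE, A_PING)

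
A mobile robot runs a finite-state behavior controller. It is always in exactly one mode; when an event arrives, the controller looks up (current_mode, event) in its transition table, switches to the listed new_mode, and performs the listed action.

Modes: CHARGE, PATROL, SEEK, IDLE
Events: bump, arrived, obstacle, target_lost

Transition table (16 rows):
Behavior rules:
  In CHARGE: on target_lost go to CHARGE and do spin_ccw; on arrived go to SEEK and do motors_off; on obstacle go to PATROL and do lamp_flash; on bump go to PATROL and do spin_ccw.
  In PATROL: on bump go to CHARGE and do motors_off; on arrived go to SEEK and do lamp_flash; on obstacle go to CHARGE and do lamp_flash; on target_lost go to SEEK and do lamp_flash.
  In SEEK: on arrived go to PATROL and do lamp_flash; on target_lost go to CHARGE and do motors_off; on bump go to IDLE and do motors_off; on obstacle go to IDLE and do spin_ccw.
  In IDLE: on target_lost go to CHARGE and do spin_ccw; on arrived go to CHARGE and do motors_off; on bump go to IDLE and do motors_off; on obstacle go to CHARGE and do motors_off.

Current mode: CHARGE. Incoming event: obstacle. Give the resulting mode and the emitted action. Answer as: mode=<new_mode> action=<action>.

current mode = CHARGE; filter table to that mode:
  (CHARGE, target_lost) → (CHARGE, spin_ccw)
  (CHARGE, arrived) → (SEEK, motors_off)
  (CHARGE, obstacle) → (PATROL, lamp_flash)  ← event matches
  (CHARGE, bump) → (PATROL, spin_ccw)
event = obstacle selects (PATROL, lamp_flash)

mode=PATROL action=lamp_flash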